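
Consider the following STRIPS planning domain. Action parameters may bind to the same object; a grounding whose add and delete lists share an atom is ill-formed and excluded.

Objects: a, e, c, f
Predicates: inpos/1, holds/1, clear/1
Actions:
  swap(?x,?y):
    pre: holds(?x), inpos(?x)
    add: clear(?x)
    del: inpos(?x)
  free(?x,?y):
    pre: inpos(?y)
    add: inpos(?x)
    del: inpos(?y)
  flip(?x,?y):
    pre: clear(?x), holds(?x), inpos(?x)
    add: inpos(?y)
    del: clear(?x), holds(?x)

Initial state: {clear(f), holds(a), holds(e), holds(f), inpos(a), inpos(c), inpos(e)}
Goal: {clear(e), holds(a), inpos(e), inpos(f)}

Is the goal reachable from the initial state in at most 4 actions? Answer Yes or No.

Yes

1. swap(e,a)  →  {clear(e), clear(f), holds(a), holds(e), holds(f), inpos(a), inpos(c)}
2. free(e,a)  →  {clear(e), clear(f), holds(a), holds(e), holds(f), inpos(c), inpos(e)}
3. free(f,c)  →  {clear(e), clear(f), holds(a), holds(e), holds(f), inpos(e), inpos(f)}
optimal plan length = 3; 3 ≤ 4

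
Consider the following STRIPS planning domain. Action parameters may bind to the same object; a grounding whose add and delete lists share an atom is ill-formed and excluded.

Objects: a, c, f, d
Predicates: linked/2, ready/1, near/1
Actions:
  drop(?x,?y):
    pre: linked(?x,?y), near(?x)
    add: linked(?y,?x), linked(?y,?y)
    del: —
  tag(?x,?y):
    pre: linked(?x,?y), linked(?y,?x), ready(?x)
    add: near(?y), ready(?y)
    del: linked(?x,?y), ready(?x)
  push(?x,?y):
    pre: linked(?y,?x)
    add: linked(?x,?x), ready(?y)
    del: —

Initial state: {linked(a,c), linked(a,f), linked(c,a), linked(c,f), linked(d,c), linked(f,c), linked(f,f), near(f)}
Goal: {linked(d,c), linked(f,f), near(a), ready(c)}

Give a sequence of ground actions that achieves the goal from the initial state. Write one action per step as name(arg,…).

1. push(a,c)  →  {linked(a,a), linked(a,c), linked(a,f), linked(c,a), linked(c,f), linked(d,c), linked(f,c), linked(f,f), near(f), ready(c)}
2. tag(c,a)  →  {linked(a,a), linked(a,c), linked(a,f), linked(c,f), linked(d,c), linked(f,c), linked(f,f), near(a), near(f), ready(a)}
3. push(f,c)  →  {linked(a,a), linked(a,c), linked(a,f), linked(c,f), linked(d,c), linked(f,c), linked(f,f), near(a), near(f), ready(a), ready(c)}

push(a,c); tag(c,a); push(f,c)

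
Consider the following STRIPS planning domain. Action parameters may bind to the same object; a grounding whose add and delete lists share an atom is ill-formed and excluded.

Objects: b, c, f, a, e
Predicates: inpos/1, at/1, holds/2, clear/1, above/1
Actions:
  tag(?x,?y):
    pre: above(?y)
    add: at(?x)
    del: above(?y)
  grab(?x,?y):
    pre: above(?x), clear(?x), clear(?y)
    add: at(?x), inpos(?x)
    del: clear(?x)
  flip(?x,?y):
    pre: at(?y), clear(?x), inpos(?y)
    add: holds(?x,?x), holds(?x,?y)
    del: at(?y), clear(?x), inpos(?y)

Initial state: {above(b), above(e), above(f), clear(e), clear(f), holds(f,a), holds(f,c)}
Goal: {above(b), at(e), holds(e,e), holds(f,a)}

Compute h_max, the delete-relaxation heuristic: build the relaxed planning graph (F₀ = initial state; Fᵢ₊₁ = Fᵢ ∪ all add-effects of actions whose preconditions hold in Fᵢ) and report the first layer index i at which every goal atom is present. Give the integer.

F0 = init (7 atoms)
F1 = F0 ∪ {at(a), at(b), at(c), at(e), at(f), inpos(e), inpos(f)}  (14 atoms)
F2 = F1 ∪ {holds(e,e), holds(e,f), holds(f,e), holds(f,f)}  (18 atoms)
goal ⊆ F2  ⇒  h_max = 2

2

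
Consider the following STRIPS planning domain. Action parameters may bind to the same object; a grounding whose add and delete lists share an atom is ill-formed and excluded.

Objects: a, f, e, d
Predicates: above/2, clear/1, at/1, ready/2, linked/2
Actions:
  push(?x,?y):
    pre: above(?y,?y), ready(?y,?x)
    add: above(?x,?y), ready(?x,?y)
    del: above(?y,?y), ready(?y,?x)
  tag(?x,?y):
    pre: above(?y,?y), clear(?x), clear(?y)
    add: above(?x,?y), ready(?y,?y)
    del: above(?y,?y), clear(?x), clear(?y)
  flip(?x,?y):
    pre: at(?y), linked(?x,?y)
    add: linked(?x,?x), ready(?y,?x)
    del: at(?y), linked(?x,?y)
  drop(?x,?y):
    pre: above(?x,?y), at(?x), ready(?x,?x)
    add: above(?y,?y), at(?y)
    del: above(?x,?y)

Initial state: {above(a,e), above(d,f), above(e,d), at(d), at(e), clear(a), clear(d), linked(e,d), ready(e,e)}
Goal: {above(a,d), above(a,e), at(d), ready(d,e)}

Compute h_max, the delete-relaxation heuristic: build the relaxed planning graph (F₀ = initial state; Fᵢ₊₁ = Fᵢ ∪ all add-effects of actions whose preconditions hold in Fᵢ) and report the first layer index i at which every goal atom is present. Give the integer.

2

F0 = init (9 atoms)
F1 = F0 ∪ {above(d,d), linked(e,e), ready(d,e)}  (12 atoms)
F2 = F1 ∪ {above(a,d), ready(d,d), ready(e,d)}  (15 atoms)
goal ⊆ F2  ⇒  h_max = 2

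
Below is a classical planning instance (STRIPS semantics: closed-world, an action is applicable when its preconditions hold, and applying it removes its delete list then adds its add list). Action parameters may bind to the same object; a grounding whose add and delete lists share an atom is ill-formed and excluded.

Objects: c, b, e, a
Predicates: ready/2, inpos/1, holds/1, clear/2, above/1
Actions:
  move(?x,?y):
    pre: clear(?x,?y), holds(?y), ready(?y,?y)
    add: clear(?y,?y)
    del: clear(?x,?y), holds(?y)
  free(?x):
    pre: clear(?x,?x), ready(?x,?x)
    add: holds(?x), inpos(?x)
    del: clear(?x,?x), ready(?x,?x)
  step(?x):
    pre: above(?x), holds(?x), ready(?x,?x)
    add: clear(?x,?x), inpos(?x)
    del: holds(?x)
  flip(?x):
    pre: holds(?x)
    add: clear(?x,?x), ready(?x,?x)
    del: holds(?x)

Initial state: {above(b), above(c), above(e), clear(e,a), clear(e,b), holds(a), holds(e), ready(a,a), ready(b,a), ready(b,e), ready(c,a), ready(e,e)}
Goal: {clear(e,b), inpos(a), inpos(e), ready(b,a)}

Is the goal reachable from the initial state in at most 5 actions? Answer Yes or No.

Yes

1. move(e,a)  →  {above(b), above(c), above(e), clear(a,a), clear(e,b), holds(e), ready(a,a), ready(b,a), ready(b,e), ready(c,a), ready(e,e)}
2. free(a)  →  {above(b), above(c), above(e), clear(e,b), holds(a), holds(e), inpos(a), ready(b,a), ready(b,e), ready(c,a), ready(e,e)}
3. step(e)  →  {above(b), above(c), above(e), clear(e,b), clear(e,e), holds(a), inpos(a), inpos(e), ready(b,a), ready(b,e), ready(c,a), ready(e,e)}
optimal plan length = 3; 3 ≤ 5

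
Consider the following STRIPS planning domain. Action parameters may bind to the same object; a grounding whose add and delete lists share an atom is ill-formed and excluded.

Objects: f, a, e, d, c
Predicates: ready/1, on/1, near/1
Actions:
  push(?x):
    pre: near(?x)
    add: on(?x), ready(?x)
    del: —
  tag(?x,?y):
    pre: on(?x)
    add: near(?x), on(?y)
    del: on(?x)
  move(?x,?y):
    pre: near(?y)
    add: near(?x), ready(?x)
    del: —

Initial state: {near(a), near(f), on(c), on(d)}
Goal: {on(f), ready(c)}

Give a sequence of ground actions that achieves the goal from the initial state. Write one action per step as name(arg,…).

1. push(f)  →  {near(a), near(f), on(c), on(d), on(f), ready(f)}
2. move(c,f)  →  {near(a), near(c), near(f), on(c), on(d), on(f), ready(c), ready(f)}

push(f); move(c,f)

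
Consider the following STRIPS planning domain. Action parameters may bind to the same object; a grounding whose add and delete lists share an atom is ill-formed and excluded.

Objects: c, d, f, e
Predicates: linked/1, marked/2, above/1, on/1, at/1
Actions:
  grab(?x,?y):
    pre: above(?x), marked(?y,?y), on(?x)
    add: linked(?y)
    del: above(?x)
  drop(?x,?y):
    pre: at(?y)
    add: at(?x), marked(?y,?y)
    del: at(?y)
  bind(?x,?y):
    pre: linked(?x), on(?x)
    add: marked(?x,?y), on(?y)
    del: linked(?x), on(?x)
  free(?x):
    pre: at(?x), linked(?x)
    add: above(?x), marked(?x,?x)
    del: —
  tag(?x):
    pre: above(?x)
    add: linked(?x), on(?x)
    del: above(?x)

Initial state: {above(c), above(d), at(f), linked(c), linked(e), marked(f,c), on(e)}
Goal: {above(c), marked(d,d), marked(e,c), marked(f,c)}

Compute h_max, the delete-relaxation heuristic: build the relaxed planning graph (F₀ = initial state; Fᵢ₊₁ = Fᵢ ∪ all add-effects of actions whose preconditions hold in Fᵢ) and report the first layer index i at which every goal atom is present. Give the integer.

F0 = init (7 atoms)
F1 = F0 ∪ {at(c), at(d), at(e), linked(d), marked(e,c), marked(e,d), marked(e,f), marked(f,f), on(c), on(d), on(f)}  (18 atoms)
F2 = F1 ∪ {above(e), linked(f), marked(c,c), marked(c,d), marked(c,e), marked(c,f), marked(d,c), marked(d,d), marked(d,e), marked(d,f), marked(e,e)}  (29 atoms)
goal ⊆ F2  ⇒  h_max = 2

2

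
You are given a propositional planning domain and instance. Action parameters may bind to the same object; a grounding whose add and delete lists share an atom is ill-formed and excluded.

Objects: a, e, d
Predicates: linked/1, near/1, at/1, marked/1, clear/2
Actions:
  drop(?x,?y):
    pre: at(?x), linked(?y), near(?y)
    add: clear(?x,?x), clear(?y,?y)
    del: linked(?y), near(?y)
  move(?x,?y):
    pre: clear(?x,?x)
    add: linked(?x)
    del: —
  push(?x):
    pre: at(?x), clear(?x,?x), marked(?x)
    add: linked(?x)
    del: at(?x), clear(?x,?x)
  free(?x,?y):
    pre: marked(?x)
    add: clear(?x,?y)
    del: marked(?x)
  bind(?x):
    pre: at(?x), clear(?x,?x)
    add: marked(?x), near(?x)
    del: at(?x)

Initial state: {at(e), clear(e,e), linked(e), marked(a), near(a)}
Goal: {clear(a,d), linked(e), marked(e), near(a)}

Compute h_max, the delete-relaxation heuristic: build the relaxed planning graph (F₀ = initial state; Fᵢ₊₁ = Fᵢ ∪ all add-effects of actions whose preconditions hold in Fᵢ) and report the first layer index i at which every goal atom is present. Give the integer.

1

F0 = init (5 atoms)
F1 = F0 ∪ {clear(a,a), clear(a,d), clear(a,e), marked(e), near(e)}  (10 atoms)
goal ⊆ F1  ⇒  h_max = 1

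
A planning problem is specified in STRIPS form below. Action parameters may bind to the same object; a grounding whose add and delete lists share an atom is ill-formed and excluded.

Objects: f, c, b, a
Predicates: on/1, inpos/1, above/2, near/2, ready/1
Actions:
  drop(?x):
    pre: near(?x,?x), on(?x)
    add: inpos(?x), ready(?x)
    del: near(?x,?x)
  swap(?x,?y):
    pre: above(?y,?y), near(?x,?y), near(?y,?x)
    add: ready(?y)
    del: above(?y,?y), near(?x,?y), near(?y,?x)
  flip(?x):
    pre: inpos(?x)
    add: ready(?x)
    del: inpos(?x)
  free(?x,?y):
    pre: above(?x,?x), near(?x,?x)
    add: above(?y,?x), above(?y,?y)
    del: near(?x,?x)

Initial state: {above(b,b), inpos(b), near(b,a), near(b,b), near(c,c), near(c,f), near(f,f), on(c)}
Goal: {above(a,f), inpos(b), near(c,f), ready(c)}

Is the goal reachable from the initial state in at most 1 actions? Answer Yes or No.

No

1. drop(c)  →  {above(b,b), inpos(b), inpos(c), near(b,a), near(b,b), near(c,f), near(f,f), on(c), ready(c)}
2. free(b,f)  →  {above(b,b), above(f,b), above(f,f), inpos(b), inpos(c), near(b,a), near(c,f), near(f,f), on(c), ready(c)}
3. free(f,a)  →  {above(a,a), above(a,f), above(b,b), above(f,b), above(f,f), inpos(b), inpos(c), near(b,a), near(c,f), on(c), ready(c)}
optimal plan length = 3; 3 > 1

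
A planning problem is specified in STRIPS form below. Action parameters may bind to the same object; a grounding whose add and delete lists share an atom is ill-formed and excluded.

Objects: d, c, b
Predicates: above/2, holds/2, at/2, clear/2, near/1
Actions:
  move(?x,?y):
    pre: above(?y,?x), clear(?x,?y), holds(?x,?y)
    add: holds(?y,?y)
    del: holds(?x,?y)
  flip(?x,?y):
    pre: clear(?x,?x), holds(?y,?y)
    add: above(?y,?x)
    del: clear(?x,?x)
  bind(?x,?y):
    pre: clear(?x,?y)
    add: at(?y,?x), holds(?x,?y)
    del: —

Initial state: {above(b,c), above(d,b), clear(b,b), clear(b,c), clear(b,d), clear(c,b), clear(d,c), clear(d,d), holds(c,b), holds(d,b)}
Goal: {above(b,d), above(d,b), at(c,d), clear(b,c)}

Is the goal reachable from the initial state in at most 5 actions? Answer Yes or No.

Yes

1. move(c,b)  →  {above(b,c), above(d,b), clear(b,b), clear(b,c), clear(b,d), clear(c,b), clear(d,c), clear(d,d), holds(b,b), holds(d,b)}
2. flip(d,b)  →  {above(b,c), above(b,d), above(d,b), clear(b,b), clear(b,c), clear(b,d), clear(c,b), clear(d,c), holds(b,b), holds(d,b)}
3. bind(d,c)  →  {above(b,c), above(b,d), above(d,b), at(c,d), clear(b,b), clear(b,c), clear(b,d), clear(c,b), clear(d,c), holds(b,b), holds(d,b), holds(d,c)}
optimal plan length = 3; 3 ≤ 5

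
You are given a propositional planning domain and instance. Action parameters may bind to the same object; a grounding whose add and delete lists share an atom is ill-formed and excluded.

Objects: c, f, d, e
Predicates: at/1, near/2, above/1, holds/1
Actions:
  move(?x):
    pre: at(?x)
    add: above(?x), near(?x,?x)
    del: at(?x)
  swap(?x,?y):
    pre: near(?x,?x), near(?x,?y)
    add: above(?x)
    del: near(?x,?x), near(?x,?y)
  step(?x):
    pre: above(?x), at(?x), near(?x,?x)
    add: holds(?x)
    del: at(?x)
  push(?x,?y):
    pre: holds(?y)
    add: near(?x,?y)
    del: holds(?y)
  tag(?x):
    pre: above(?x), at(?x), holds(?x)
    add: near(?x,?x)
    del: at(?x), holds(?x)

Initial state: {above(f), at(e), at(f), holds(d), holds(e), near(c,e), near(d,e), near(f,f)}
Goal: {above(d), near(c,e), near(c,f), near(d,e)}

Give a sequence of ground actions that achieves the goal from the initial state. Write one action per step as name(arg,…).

1. step(f)  →  {above(f), at(e), holds(d), holds(e), holds(f), near(c,e), near(d,e), near(f,f)}
2. push(c,f)  →  {above(f), at(e), holds(d), holds(e), near(c,e), near(c,f), near(d,e), near(f,f)}
3. push(d,d)  →  {above(f), at(e), holds(e), near(c,e), near(c,f), near(d,d), near(d,e), near(f,f)}
4. swap(d,d)  →  {above(d), above(f), at(e), holds(e), near(c,e), near(c,f), near(d,e), near(f,f)}

step(f); push(c,f); push(d,d); swap(d,d)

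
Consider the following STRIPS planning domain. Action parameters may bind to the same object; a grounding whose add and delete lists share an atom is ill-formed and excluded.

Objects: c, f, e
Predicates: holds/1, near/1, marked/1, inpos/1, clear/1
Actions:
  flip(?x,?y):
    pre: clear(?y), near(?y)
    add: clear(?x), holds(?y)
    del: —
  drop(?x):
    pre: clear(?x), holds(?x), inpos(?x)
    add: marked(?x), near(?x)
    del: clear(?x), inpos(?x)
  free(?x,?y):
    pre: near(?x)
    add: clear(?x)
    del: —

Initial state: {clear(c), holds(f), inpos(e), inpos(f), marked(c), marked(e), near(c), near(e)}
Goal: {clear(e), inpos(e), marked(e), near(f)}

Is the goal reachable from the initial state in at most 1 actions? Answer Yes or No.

1. flip(f,c)  →  {clear(c), clear(f), holds(c), holds(f), inpos(e), inpos(f), marked(c), marked(e), near(c), near(e)}
2. flip(e,c)  →  {clear(c), clear(e), clear(f), holds(c), holds(f), inpos(e), inpos(f), marked(c), marked(e), near(c), near(e)}
3. drop(f)  →  {clear(c), clear(e), holds(c), holds(f), inpos(e), marked(c), marked(e), marked(f), near(c), near(e), near(f)}
optimal plan length = 3; 3 > 1

No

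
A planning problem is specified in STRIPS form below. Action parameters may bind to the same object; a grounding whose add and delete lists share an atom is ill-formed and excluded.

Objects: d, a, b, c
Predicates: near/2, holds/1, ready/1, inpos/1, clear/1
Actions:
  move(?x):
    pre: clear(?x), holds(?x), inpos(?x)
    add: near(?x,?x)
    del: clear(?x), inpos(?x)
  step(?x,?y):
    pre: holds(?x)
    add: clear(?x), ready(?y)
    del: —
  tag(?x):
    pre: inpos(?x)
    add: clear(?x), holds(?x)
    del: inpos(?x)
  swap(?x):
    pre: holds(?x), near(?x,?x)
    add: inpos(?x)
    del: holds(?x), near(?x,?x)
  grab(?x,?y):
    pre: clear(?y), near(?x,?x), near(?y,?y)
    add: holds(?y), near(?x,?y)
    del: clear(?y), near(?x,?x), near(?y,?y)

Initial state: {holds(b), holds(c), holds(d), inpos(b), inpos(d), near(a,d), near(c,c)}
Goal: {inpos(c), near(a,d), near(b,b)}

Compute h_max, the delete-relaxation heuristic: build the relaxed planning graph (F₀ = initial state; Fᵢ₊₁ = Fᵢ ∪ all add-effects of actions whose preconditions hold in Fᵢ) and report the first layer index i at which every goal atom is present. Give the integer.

2

F0 = init (7 atoms)
F1 = F0 ∪ {clear(b), clear(c), clear(d), inpos(c), ready(a), ready(b), ready(c), ready(d)}  (15 atoms)
F2 = F1 ∪ {near(b,b), near(d,d)}  (17 atoms)
goal ⊆ F2  ⇒  h_max = 2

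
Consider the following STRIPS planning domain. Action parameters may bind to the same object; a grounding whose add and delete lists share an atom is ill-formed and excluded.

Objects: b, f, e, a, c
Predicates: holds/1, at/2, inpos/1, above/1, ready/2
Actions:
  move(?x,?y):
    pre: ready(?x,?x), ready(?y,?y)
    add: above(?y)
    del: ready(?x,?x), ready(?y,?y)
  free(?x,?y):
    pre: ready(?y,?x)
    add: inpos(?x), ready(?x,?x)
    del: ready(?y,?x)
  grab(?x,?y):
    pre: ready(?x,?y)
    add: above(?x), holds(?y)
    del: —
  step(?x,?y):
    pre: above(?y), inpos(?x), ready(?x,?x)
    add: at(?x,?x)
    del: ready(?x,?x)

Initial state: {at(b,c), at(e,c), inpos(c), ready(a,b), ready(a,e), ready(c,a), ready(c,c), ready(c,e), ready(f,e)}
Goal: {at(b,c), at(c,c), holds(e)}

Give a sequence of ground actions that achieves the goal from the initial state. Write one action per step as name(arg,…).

grab(f,e); step(c,f)

1. grab(f,e)  →  {above(f), at(b,c), at(e,c), holds(e), inpos(c), ready(a,b), ready(a,e), ready(c,a), ready(c,c), ready(c,e), ready(f,e)}
2. step(c,f)  →  {above(f), at(b,c), at(c,c), at(e,c), holds(e), inpos(c), ready(a,b), ready(a,e), ready(c,a), ready(c,e), ready(f,e)}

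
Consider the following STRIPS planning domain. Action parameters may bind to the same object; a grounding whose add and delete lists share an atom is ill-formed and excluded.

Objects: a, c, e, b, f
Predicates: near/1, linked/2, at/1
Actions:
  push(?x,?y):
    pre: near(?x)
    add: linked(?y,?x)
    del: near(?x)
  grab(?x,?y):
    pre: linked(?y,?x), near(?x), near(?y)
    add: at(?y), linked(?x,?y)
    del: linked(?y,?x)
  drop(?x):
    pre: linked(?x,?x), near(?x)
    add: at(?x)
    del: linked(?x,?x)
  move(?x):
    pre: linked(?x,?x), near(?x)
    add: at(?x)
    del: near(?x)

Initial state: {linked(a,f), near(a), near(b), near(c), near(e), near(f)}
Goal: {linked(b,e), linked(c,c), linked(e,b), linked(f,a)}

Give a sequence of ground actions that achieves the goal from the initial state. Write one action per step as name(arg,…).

push(a,f); push(c,c); push(e,b); push(b,e)

1. push(a,f)  →  {linked(a,f), linked(f,a), near(b), near(c), near(e), near(f)}
2. push(c,c)  →  {linked(a,f), linked(c,c), linked(f,a), near(b), near(e), near(f)}
3. push(e,b)  →  {linked(a,f), linked(b,e), linked(c,c), linked(f,a), near(b), near(f)}
4. push(b,e)  →  {linked(a,f), linked(b,e), linked(c,c), linked(e,b), linked(f,a), near(f)}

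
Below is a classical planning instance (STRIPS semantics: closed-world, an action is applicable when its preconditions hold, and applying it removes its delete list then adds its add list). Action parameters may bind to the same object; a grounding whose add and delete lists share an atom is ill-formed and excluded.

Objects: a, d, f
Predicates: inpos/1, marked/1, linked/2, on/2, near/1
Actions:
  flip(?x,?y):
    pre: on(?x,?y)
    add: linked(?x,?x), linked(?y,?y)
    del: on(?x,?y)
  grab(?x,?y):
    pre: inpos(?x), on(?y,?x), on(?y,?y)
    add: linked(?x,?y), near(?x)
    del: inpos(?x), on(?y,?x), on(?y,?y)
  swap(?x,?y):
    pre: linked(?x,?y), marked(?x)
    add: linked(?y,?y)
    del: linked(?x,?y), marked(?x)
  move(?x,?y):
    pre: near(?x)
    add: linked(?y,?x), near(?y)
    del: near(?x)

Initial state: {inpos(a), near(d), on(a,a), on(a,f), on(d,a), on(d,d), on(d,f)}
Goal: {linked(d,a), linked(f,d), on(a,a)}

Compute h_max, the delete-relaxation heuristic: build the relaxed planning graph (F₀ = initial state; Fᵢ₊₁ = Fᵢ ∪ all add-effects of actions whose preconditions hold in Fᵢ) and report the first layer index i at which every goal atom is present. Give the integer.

F0 = init (7 atoms)
F1 = F0 ∪ {linked(a,a), linked(a,d), linked(d,d), linked(f,d), linked(f,f), near(a), near(f)}  (14 atoms)
F2 = F1 ∪ {linked(a,f), linked(d,a), linked(d,f), linked(f,a)}  (18 atoms)
goal ⊆ F2  ⇒  h_max = 2

2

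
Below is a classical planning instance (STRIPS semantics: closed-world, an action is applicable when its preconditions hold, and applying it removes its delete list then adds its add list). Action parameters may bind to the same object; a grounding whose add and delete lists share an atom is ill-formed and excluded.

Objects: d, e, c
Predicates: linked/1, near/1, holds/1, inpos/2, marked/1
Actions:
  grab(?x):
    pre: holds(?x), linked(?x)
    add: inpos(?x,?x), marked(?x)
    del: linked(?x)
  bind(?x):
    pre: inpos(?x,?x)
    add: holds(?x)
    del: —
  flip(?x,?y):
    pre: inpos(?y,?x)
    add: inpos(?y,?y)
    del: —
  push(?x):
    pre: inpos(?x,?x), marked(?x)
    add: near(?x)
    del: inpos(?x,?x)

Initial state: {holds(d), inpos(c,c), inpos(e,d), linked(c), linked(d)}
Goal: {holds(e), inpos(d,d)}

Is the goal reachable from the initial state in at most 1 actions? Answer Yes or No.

1. grab(d)  →  {holds(d), inpos(c,c), inpos(d,d), inpos(e,d), linked(c), marked(d)}
2. flip(d,e)  →  {holds(d), inpos(c,c), inpos(d,d), inpos(e,d), inpos(e,e), linked(c), marked(d)}
3. bind(e)  →  {holds(d), holds(e), inpos(c,c), inpos(d,d), inpos(e,d), inpos(e,e), linked(c), marked(d)}
optimal plan length = 3; 3 > 1

No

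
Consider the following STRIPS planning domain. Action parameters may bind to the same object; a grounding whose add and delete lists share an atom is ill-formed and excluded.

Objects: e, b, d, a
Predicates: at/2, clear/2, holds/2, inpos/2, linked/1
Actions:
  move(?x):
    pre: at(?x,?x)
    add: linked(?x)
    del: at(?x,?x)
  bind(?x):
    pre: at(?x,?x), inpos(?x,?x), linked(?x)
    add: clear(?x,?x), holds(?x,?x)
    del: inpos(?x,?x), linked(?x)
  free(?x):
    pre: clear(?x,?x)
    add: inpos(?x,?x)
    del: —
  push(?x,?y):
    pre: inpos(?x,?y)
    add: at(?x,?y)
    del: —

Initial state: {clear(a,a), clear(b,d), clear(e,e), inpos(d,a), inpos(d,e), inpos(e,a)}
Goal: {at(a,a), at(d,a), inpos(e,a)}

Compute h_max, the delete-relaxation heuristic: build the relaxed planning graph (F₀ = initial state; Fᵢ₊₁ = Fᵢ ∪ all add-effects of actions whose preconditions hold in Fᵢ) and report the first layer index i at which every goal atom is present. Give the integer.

F0 = init (6 atoms)
F1 = F0 ∪ {at(d,a), at(d,e), at(e,a), inpos(a,a), inpos(e,e)}  (11 atoms)
F2 = F1 ∪ {at(a,a), at(e,e)}  (13 atoms)
goal ⊆ F2  ⇒  h_max = 2

2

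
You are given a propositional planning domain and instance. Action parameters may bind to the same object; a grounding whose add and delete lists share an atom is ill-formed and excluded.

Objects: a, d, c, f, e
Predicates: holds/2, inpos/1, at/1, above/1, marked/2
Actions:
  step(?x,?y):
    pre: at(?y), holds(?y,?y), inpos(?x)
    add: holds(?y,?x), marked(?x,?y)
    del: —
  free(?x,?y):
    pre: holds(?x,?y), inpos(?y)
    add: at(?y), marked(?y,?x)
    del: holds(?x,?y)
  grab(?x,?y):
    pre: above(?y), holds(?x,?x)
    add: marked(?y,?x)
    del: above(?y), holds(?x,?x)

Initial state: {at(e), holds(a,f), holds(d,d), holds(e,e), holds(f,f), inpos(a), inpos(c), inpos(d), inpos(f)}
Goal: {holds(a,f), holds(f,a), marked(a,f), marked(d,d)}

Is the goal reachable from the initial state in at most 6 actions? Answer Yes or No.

Yes

1. step(f,e)  →  {at(e), holds(a,f), holds(d,d), holds(e,e), holds(e,f), holds(f,f), inpos(a), inpos(c), inpos(d), inpos(f), marked(f,e)}
2. free(d,d)  →  {at(d), at(e), holds(a,f), holds(e,e), holds(e,f), holds(f,f), inpos(a), inpos(c), inpos(d), inpos(f), marked(d,d), marked(f,e)}
3. free(e,f)  →  {at(d), at(e), at(f), holds(a,f), holds(e,e), holds(f,f), inpos(a), inpos(c), inpos(d), inpos(f), marked(d,d), marked(f,e)}
4. step(a,f)  →  {at(d), at(e), at(f), holds(a,f), holds(e,e), holds(f,a), holds(f,f), inpos(a), inpos(c), inpos(d), inpos(f), marked(a,f), marked(d,d), marked(f,e)}
optimal plan length = 4; 4 ≤ 6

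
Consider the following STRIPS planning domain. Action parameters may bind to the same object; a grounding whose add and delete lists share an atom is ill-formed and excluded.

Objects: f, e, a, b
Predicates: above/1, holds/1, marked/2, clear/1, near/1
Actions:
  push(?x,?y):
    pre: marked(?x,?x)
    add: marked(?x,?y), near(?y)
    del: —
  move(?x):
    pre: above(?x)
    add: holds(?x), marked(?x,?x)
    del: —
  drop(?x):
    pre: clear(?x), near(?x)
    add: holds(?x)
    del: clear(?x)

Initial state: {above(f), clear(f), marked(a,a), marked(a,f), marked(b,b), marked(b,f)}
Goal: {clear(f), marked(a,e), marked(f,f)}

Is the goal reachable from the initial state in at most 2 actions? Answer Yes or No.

Yes

1. push(a,e)  →  {above(f), clear(f), marked(a,a), marked(a,e), marked(a,f), marked(b,b), marked(b,f), near(e)}
2. move(f)  →  {above(f), clear(f), holds(f), marked(a,a), marked(a,e), marked(a,f), marked(b,b), marked(b,f), marked(f,f), near(e)}
optimal plan length = 2; 2 ≤ 2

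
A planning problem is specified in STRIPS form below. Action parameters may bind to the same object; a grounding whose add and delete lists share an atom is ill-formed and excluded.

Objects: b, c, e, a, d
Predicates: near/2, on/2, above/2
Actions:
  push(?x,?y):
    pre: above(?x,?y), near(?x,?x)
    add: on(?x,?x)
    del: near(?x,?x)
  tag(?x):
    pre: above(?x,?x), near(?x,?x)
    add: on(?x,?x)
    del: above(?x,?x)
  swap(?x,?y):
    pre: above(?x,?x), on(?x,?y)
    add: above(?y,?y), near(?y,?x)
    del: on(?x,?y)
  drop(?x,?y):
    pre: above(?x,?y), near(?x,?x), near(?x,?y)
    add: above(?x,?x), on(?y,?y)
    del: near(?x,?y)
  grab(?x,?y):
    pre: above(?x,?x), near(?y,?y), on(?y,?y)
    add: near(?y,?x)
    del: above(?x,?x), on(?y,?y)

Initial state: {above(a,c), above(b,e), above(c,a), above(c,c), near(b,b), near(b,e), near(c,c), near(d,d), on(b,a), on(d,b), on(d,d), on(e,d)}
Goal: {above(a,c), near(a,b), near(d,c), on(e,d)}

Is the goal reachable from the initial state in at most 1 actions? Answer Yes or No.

1. drop(b,e)  →  {above(a,c), above(b,b), above(b,e), above(c,a), above(c,c), near(b,b), near(c,c), near(d,d), on(b,a), on(d,b), on(d,d), on(e,d), on(e,e)}
2. swap(b,a)  →  {above(a,a), above(a,c), above(b,b), above(b,e), above(c,a), above(c,c), near(a,b), near(b,b), near(c,c), near(d,d), on(d,b), on(d,d), on(e,d), on(e,e)}
3. grab(c,d)  →  {above(a,a), above(a,c), above(b,b), above(b,e), above(c,a), near(a,b), near(b,b), near(c,c), near(d,c), near(d,d), on(d,b), on(e,d), on(e,e)}
optimal plan length = 3; 3 > 1

No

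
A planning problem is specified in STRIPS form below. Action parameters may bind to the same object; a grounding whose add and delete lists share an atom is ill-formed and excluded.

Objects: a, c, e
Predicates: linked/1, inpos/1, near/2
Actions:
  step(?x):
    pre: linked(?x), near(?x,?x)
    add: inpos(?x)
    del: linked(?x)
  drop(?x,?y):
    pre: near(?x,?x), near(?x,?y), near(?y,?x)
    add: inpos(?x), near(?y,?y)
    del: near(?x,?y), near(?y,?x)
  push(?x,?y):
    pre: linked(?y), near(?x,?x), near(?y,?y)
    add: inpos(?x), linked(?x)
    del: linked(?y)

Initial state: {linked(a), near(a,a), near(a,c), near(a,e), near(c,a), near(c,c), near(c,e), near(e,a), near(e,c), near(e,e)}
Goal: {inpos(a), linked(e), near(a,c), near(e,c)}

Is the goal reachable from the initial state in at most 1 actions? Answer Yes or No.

No

1. drop(a,e)  →  {inpos(a), linked(a), near(a,a), near(a,c), near(c,a), near(c,c), near(c,e), near(e,c), near(e,e)}
2. push(e,a)  →  {inpos(a), inpos(e), linked(e), near(a,a), near(a,c), near(c,a), near(c,c), near(c,e), near(e,c), near(e,e)}
optimal plan length = 2; 2 > 1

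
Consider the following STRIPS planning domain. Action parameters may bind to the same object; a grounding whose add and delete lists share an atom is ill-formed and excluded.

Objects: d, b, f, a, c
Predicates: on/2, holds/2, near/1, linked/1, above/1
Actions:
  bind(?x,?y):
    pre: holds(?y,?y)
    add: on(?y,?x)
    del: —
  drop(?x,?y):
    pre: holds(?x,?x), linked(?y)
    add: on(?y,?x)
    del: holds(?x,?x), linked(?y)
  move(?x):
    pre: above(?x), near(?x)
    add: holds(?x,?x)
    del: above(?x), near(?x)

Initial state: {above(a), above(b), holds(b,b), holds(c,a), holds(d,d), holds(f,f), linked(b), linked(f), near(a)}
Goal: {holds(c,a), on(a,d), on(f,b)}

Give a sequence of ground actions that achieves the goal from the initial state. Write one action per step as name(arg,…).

1. bind(b,f)  →  {above(a), above(b), holds(b,b), holds(c,a), holds(d,d), holds(f,f), linked(b), linked(f), near(a), on(f,b)}
2. move(a)  →  {above(b), holds(a,a), holds(b,b), holds(c,a), holds(d,d), holds(f,f), linked(b), linked(f), on(f,b)}
3. bind(d,a)  →  {above(b), holds(a,a), holds(b,b), holds(c,a), holds(d,d), holds(f,f), linked(b), linked(f), on(a,d), on(f,b)}

bind(b,f); move(a); bind(d,a)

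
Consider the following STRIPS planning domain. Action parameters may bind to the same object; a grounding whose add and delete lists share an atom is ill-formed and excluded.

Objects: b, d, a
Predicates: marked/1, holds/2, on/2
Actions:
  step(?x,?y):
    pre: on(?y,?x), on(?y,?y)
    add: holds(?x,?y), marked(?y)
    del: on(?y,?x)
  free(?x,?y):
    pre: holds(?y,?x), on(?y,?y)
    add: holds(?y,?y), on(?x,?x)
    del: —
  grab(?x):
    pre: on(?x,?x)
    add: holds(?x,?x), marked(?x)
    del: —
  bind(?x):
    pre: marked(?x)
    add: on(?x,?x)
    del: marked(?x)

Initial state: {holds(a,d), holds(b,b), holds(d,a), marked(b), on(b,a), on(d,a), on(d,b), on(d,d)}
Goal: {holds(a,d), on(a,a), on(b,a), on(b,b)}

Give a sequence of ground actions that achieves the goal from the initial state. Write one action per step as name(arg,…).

1. free(a,d)  →  {holds(a,d), holds(b,b), holds(d,a), holds(d,d), marked(b), on(a,a), on(b,a), on(d,a), on(d,b), on(d,d)}
2. bind(b)  →  {holds(a,d), holds(b,b), holds(d,a), holds(d,d), on(a,a), on(b,a), on(b,b), on(d,a), on(d,b), on(d,d)}

free(a,d); bind(b)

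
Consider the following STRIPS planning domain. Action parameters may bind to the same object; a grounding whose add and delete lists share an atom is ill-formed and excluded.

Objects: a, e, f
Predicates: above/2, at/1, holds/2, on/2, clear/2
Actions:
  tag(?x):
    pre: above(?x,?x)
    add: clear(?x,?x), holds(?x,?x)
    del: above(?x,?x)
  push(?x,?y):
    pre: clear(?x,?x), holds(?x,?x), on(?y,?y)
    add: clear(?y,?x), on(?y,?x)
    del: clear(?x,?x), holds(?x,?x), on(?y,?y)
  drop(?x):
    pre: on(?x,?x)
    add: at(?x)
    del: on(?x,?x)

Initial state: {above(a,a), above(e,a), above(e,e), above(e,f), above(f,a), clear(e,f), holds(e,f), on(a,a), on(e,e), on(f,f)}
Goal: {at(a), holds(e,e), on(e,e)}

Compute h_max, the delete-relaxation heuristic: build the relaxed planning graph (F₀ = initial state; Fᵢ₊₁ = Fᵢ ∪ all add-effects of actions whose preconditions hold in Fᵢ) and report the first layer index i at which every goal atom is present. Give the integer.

1

F0 = init (10 atoms)
F1 = F0 ∪ {at(a), at(e), at(f), clear(a,a), clear(e,e), holds(a,a), holds(e,e)}  (17 atoms)
goal ⊆ F1  ⇒  h_max = 1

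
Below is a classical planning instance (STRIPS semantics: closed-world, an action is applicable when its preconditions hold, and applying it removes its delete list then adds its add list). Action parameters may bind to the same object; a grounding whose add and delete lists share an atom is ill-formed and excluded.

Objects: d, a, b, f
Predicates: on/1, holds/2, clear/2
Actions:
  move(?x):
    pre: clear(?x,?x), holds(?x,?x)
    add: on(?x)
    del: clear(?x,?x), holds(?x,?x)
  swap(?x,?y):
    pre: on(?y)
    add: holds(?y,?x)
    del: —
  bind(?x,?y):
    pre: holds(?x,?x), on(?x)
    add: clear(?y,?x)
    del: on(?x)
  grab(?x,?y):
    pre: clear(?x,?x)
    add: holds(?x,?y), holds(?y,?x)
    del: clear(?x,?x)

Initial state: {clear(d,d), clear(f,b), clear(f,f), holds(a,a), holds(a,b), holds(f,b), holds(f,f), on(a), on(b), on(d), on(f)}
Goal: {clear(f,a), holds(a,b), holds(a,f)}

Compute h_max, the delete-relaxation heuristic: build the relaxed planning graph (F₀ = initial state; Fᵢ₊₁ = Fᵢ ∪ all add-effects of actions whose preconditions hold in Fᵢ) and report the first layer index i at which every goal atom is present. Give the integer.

1

F0 = init (11 atoms)
F1 = F0 ∪ {clear(a,a), clear(a,f), clear(b,a), clear(b,f), clear(d,a), clear(d,f), clear(f,a), holds(a,d), holds(a,f), holds(b,a), holds(b,b), holds(b,d), holds(b,f), holds(d,a), holds(d,b), holds(d,d), holds(d,f), holds(f,a), holds(f,d)}  (30 atoms)
goal ⊆ F1  ⇒  h_max = 1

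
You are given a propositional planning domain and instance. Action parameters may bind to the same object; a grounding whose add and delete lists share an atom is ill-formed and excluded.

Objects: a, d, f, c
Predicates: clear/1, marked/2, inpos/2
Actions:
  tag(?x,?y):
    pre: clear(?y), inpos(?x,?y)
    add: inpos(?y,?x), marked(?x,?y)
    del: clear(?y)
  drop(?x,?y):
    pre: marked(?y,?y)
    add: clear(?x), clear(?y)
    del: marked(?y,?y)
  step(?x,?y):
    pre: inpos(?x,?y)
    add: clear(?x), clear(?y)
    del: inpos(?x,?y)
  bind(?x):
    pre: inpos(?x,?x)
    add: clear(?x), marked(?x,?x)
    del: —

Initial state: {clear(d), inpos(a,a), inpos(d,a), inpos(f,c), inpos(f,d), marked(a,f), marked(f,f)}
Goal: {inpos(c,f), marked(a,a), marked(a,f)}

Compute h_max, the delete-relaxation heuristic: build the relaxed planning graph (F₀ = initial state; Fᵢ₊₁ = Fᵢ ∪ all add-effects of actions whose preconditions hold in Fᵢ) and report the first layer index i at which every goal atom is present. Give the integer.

2

F0 = init (7 atoms)
F1 = F0 ∪ {clear(a), clear(c), clear(f), inpos(d,f), marked(a,a), marked(f,d)}  (13 atoms)
F2 = F1 ∪ {inpos(a,d), inpos(c,f), marked(d,a), marked(d,f), marked(f,c)}  (18 atoms)
goal ⊆ F2  ⇒  h_max = 2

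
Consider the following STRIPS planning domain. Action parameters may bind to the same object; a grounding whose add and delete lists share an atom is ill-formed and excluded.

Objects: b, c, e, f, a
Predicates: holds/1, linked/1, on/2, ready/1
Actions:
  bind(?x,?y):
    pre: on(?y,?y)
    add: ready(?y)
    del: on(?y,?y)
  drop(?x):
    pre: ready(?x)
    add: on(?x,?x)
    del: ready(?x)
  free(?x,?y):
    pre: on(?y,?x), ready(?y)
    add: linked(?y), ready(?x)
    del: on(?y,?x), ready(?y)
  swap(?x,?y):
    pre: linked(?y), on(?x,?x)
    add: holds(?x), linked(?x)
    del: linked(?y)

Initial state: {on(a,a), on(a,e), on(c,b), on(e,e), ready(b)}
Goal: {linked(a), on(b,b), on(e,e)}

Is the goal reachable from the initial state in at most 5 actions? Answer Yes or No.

Yes

1. bind(b,a)  →  {on(a,e), on(c,b), on(e,e), ready(a), ready(b)}
2. drop(b)  →  {on(a,e), on(b,b), on(c,b), on(e,e), ready(a)}
3. free(e,a)  →  {linked(a), on(b,b), on(c,b), on(e,e), ready(e)}
optimal plan length = 3; 3 ≤ 5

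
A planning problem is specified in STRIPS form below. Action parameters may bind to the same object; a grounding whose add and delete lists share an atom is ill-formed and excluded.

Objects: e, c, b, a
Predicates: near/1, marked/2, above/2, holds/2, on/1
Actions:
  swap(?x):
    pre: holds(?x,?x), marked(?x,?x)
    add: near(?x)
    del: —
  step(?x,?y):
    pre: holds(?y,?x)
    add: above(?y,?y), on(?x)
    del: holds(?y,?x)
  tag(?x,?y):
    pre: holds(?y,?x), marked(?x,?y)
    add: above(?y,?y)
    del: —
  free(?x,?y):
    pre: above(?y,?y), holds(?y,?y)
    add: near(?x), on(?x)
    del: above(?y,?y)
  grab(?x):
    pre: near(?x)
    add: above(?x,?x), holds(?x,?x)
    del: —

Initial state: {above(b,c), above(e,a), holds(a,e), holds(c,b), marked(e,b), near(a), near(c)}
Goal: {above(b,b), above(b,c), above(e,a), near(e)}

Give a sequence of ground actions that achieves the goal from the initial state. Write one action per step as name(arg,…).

grab(c); free(e,c); step(b,c); free(b,c); grab(b)

1. grab(c)  →  {above(b,c), above(c,c), above(e,a), holds(a,e), holds(c,b), holds(c,c), marked(e,b), near(a), near(c)}
2. free(e,c)  →  {above(b,c), above(e,a), holds(a,e), holds(c,b), holds(c,c), marked(e,b), near(a), near(c), near(e), on(e)}
3. step(b,c)  →  {above(b,c), above(c,c), above(e,a), holds(a,e), holds(c,c), marked(e,b), near(a), near(c), near(e), on(b), on(e)}
4. free(b,c)  →  {above(b,c), above(e,a), holds(a,e), holds(c,c), marked(e,b), near(a), near(b), near(c), near(e), on(b), on(e)}
5. grab(b)  →  {above(b,b), above(b,c), above(e,a), holds(a,e), holds(b,b), holds(c,c), marked(e,b), near(a), near(b), near(c), near(e), on(b), on(e)}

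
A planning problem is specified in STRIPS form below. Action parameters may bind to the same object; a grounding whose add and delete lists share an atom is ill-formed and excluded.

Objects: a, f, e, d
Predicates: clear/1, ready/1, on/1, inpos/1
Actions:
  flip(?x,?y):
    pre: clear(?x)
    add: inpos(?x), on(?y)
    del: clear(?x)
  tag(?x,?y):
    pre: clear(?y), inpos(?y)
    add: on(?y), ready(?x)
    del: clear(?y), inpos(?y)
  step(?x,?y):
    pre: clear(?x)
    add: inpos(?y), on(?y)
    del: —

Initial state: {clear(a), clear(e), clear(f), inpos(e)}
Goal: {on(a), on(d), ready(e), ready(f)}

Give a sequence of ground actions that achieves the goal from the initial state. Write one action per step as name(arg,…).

flip(f,d); tag(f,e); step(a,a); tag(e,a)

1. flip(f,d)  →  {clear(a), clear(e), inpos(e), inpos(f), on(d)}
2. tag(f,e)  →  {clear(a), inpos(f), on(d), on(e), ready(f)}
3. step(a,a)  →  {clear(a), inpos(a), inpos(f), on(a), on(d), on(e), ready(f)}
4. tag(e,a)  →  {inpos(f), on(a), on(d), on(e), ready(e), ready(f)}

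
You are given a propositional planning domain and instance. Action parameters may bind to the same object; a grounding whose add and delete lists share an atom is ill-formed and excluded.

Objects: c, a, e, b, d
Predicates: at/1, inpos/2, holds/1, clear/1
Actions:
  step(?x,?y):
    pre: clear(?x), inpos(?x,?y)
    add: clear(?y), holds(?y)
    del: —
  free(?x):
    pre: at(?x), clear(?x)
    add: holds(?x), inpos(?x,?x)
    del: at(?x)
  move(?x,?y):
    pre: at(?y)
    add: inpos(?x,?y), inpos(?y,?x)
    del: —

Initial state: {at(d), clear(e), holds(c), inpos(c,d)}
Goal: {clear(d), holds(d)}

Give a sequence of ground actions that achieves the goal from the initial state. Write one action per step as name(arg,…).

move(e,d); step(e,d)

1. move(e,d)  →  {at(d), clear(e), holds(c), inpos(c,d), inpos(d,e), inpos(e,d)}
2. step(e,d)  →  {at(d), clear(d), clear(e), holds(c), holds(d), inpos(c,d), inpos(d,e), inpos(e,d)}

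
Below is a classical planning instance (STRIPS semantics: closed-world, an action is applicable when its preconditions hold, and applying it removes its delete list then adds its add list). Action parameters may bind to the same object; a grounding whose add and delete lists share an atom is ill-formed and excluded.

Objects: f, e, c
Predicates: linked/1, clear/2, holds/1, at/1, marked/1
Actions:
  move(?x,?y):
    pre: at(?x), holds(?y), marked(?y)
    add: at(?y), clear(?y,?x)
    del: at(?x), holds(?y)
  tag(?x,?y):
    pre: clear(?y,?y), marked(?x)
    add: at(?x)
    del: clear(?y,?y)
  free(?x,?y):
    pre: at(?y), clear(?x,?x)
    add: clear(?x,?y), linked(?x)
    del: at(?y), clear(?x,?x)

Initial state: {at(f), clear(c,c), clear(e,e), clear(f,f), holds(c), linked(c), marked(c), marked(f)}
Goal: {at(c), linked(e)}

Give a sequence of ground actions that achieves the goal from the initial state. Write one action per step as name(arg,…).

tag(c,f); free(e,f)

1. tag(c,f)  →  {at(c), at(f), clear(c,c), clear(e,e), holds(c), linked(c), marked(c), marked(f)}
2. free(e,f)  →  {at(c), clear(c,c), clear(e,f), holds(c), linked(c), linked(e), marked(c), marked(f)}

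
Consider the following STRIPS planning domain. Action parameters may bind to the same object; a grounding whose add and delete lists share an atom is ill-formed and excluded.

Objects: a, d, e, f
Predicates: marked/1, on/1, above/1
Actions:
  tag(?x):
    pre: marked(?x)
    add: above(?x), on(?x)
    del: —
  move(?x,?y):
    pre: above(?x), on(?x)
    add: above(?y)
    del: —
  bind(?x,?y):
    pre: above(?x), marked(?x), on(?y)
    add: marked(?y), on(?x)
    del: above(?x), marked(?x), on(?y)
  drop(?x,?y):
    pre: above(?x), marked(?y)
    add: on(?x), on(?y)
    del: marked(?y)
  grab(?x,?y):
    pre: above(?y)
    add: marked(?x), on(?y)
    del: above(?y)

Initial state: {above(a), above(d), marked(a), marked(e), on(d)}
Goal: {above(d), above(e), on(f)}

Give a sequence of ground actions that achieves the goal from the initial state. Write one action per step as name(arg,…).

1. tag(e)  →  {above(a), above(d), above(e), marked(a), marked(e), on(d), on(e)}
2. move(d,f)  →  {above(a), above(d), above(e), above(f), marked(a), marked(e), on(d), on(e)}
3. drop(f,a)  →  {above(a), above(d), above(e), above(f), marked(e), on(a), on(d), on(e), on(f)}

tag(e); move(d,f); drop(f,a)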